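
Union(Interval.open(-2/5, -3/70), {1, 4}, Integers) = Union(Integers, Interval.open(-2/5, -3/70))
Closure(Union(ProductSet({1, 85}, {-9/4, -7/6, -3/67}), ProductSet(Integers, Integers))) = Union(ProductSet({1, 85}, {-9/4, -7/6, -3/67}), ProductSet(Integers, Integers))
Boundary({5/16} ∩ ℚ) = {5/16}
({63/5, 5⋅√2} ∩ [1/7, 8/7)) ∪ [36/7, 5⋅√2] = [36/7, 5⋅√2]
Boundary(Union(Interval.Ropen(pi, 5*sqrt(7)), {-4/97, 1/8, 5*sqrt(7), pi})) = {-4/97, 1/8, 5*sqrt(7), pi}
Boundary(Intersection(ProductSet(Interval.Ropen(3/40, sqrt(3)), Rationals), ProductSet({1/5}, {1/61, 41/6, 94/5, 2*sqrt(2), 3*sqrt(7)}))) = ProductSet({1/5}, {1/61, 41/6, 94/5})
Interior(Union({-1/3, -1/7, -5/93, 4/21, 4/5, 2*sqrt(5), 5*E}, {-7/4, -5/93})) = EmptySet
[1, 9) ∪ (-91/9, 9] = (-91/9, 9]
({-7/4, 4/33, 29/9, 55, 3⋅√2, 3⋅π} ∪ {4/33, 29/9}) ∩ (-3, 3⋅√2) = {-7/4, 4/33, 29/9}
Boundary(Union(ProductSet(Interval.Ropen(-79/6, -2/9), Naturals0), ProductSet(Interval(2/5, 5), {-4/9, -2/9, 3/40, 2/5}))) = Union(ProductSet(Interval(-79/6, -2/9), Naturals0), ProductSet(Interval(2/5, 5), {-4/9, -2/9, 3/40, 2/5}))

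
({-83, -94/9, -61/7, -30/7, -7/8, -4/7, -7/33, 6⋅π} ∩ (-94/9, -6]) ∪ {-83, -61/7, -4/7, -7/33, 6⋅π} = {-83, -61/7, -4/7, -7/33, 6⋅π}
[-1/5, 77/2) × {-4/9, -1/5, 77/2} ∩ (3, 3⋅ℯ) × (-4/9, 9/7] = (3, 3⋅ℯ) × {-1/5}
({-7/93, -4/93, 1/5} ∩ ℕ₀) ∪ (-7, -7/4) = (-7, -7/4)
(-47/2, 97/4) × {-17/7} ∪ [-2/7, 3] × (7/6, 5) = ((-47/2, 97/4) × {-17/7}) ∪ ([-2/7, 3] × (7/6, 5))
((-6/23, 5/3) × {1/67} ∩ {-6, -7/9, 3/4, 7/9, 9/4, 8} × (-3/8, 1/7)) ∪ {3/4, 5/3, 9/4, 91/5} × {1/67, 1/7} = ({3/4, 7/9} × {1/67}) ∪ ({3/4, 5/3, 9/4, 91/5} × {1/67, 1/7})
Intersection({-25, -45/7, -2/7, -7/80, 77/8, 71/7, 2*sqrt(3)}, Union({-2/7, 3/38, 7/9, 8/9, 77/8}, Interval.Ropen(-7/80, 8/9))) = {-2/7, -7/80, 77/8}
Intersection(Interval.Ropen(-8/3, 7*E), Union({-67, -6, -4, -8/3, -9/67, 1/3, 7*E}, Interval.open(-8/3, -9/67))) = Union({1/3}, Interval(-8/3, -9/67))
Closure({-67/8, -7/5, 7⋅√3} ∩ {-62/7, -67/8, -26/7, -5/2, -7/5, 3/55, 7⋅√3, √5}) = {-67/8, -7/5, 7⋅√3}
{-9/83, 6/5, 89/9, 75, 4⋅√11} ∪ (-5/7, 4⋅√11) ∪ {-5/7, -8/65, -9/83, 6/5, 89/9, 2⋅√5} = [-5/7, 4⋅√11] ∪ {75}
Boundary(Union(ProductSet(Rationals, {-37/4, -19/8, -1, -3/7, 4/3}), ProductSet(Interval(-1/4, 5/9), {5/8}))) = Union(ProductSet(Interval(-1/4, 5/9), {5/8}), ProductSet(Reals, {-37/4, -19/8, -1, -3/7, 4/3}))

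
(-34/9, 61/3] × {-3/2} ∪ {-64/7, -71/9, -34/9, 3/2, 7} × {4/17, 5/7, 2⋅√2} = ((-34/9, 61/3] × {-3/2}) ∪ ({-64/7, -71/9, -34/9, 3/2, 7} × {4/17, 5/7, 2⋅√2})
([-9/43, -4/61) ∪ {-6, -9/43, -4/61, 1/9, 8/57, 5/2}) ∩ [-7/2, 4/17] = [-9/43, -4/61] ∪ {1/9, 8/57}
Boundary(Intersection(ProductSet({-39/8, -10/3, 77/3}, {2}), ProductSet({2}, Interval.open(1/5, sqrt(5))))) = EmptySet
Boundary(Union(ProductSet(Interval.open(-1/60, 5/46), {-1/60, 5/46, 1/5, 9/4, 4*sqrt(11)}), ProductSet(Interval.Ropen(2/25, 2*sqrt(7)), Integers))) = Union(ProductSet(Interval(-1/60, 5/46), {-1/60, 5/46, 1/5, 9/4, 4*sqrt(11)}), ProductSet(Interval(2/25, 2*sqrt(7)), Integers))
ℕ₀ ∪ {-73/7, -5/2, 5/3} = {-73/7, -5/2, 5/3} ∪ ℕ₀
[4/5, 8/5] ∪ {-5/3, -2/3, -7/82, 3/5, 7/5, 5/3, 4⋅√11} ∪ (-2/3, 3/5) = {-5/3, 5/3, 4⋅√11} ∪ [-2/3, 3/5] ∪ [4/5, 8/5]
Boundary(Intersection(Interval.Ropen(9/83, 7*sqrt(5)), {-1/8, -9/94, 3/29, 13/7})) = {13/7}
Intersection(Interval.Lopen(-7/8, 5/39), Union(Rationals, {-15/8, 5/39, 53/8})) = Intersection(Interval.Lopen(-7/8, 5/39), Rationals)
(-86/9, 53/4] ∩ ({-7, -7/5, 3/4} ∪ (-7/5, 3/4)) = {-7} ∪ [-7/5, 3/4]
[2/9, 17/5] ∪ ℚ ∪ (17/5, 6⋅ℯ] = ℚ ∪ [2/9, 6⋅ℯ]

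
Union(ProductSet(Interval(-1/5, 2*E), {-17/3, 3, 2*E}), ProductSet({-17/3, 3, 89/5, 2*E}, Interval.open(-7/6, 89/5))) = Union(ProductSet({-17/3, 3, 89/5, 2*E}, Interval.open(-7/6, 89/5)), ProductSet(Interval(-1/5, 2*E), {-17/3, 3, 2*E}))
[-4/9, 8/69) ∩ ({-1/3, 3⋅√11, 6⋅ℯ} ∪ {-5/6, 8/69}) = {-1/3}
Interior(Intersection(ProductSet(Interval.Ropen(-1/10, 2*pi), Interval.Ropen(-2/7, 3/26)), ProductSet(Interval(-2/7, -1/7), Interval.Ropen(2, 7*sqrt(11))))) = EmptySet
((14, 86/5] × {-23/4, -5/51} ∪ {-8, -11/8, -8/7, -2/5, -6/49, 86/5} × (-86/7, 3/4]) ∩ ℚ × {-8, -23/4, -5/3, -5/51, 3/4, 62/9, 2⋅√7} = ((ℚ ∩ (14, 86/5]) × {-23/4, -5/51}) ∪ ({-8, -11/8, -8/7, -2/5, -6/49, 86/5} × {-8, -23/4, -5/3, -5/51, 3/4})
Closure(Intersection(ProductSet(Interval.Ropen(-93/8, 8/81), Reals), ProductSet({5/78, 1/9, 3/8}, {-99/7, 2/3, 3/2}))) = ProductSet({5/78}, {-99/7, 2/3, 3/2})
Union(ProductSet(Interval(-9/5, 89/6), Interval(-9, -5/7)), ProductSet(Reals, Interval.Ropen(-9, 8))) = ProductSet(Reals, Interval.Ropen(-9, 8))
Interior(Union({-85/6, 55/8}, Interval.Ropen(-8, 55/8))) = Interval.open(-8, 55/8)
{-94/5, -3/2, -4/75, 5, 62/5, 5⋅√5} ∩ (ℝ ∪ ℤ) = {-94/5, -3/2, -4/75, 5, 62/5, 5⋅√5}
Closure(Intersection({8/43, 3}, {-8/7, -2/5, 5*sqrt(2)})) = EmptySet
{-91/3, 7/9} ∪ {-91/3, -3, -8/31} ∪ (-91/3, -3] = [-91/3, -3] ∪ {-8/31, 7/9}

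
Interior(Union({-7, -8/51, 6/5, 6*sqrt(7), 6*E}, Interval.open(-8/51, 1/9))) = Interval.open(-8/51, 1/9)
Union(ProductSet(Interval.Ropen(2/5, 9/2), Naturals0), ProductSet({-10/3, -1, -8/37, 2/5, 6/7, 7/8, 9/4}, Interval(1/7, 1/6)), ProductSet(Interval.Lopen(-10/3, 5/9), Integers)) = Union(ProductSet({-10/3, -1, -8/37, 2/5, 6/7, 7/8, 9/4}, Interval(1/7, 1/6)), ProductSet(Interval.Lopen(-10/3, 5/9), Integers), ProductSet(Interval.Ropen(2/5, 9/2), Naturals0))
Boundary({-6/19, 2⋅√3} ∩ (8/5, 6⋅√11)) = {2⋅√3}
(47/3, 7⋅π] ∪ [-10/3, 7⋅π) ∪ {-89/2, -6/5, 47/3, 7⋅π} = {-89/2} ∪ [-10/3, 7⋅π]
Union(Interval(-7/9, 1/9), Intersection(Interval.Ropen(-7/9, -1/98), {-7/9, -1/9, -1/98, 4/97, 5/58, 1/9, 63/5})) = Interval(-7/9, 1/9)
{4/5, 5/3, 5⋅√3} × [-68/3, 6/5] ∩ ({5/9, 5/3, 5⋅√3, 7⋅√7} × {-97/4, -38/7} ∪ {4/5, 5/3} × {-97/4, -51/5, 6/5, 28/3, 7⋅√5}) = ({4/5, 5/3} × {-51/5, 6/5}) ∪ ({5/3, 5⋅√3} × {-38/7})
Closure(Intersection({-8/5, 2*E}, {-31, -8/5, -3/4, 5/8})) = {-8/5}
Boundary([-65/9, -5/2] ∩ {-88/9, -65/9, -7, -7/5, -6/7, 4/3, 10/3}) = {-65/9, -7}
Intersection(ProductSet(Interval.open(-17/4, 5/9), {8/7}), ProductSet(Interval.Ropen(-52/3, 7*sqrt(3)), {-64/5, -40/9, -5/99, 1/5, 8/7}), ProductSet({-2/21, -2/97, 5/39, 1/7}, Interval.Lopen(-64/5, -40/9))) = EmptySet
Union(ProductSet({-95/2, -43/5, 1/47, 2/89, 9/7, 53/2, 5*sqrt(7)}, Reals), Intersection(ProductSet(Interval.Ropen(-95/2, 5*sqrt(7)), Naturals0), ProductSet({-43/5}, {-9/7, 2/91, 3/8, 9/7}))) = ProductSet({-95/2, -43/5, 1/47, 2/89, 9/7, 53/2, 5*sqrt(7)}, Reals)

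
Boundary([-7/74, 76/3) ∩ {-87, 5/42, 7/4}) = {5/42, 7/4}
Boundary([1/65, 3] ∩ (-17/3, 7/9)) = {1/65, 7/9}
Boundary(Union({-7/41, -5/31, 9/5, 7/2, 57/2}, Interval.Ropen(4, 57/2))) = {-7/41, -5/31, 9/5, 7/2, 4, 57/2}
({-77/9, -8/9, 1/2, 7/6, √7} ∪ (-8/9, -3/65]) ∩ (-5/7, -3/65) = (-5/7, -3/65)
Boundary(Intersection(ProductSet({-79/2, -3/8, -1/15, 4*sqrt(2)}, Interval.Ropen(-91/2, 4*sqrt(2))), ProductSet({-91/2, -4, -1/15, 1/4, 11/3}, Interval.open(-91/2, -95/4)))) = ProductSet({-1/15}, Interval(-91/2, -95/4))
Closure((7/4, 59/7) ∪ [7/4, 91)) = [7/4, 91]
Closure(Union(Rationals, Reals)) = Reals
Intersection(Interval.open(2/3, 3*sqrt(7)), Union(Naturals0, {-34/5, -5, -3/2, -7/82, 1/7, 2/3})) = Range(1, 8, 1)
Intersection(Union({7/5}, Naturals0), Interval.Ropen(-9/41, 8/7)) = Range(0, 2, 1)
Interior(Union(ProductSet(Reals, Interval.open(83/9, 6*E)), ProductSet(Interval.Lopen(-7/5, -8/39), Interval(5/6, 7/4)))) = Union(ProductSet(Interval.open(-7/5, -8/39), Interval.open(5/6, 7/4)), ProductSet(Interval(-oo, oo), Interval.open(83/9, 6*E)))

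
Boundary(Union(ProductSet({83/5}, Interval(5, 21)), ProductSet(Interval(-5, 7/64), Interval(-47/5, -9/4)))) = Union(ProductSet({83/5}, Interval(5, 21)), ProductSet({-5, 7/64}, Interval(-47/5, -9/4)), ProductSet(Interval(-5, 7/64), {-47/5, -9/4}))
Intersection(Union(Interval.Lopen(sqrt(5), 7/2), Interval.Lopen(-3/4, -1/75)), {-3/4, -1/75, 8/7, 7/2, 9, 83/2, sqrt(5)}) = {-1/75, 7/2}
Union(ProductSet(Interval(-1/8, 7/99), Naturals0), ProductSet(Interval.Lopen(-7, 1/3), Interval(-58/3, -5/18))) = Union(ProductSet(Interval.Lopen(-7, 1/3), Interval(-58/3, -5/18)), ProductSet(Interval(-1/8, 7/99), Naturals0))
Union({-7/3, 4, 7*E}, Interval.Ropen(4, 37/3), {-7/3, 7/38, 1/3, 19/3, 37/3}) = Union({-7/3, 7/38, 1/3, 7*E}, Interval(4, 37/3))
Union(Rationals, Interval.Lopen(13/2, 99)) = Union(Interval(13/2, 99), Rationals)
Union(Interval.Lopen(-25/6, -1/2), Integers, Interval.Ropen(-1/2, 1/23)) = Union(Integers, Interval.open(-25/6, 1/23))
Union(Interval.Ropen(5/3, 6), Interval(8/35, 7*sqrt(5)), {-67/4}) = Union({-67/4}, Interval(8/35, 7*sqrt(5)))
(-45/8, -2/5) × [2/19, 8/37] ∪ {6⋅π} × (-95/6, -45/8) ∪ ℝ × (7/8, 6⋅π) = (ℝ × (7/8, 6⋅π)) ∪ ({6⋅π} × (-95/6, -45/8)) ∪ ((-45/8, -2/5) × [2/19, 8/37])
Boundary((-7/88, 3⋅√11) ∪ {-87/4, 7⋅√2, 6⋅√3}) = {-87/4, -7/88, 3⋅√11, 6⋅√3}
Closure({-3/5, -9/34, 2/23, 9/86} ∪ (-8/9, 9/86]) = [-8/9, 9/86]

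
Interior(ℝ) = ℝ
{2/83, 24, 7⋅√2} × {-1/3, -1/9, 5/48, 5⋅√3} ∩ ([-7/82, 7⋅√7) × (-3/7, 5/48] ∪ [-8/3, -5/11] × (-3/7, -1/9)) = {2/83, 7⋅√2} × {-1/3, -1/9, 5/48}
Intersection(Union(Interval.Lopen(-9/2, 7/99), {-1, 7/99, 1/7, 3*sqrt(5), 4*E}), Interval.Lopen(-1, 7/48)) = Union({1/7}, Interval.Lopen(-1, 7/99))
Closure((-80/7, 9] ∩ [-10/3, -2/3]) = [-10/3, -2/3]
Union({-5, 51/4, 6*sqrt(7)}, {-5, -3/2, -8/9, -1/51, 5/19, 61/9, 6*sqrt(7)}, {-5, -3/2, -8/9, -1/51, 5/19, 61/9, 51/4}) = {-5, -3/2, -8/9, -1/51, 5/19, 61/9, 51/4, 6*sqrt(7)}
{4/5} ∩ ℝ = {4/5}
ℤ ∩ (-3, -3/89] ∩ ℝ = {-2, -1}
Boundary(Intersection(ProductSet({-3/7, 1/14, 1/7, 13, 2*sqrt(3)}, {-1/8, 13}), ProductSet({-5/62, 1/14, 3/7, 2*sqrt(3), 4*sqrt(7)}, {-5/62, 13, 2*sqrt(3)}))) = ProductSet({1/14, 2*sqrt(3)}, {13})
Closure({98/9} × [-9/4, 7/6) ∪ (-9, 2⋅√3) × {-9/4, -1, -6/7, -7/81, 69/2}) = ({98/9} × [-9/4, 7/6]) ∪ ([-9, 2⋅√3] × {-9/4, -1, -6/7, -7/81, 69/2})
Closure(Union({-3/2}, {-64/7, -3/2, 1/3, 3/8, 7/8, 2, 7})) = {-64/7, -3/2, 1/3, 3/8, 7/8, 2, 7}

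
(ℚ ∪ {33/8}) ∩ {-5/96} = {-5/96}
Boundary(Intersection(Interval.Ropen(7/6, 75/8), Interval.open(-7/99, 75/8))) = {7/6, 75/8}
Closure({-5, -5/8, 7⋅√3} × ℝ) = {-5, -5/8, 7⋅√3} × ℝ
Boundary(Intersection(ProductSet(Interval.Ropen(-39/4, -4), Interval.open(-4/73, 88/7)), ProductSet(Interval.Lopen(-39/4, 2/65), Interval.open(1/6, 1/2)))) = Union(ProductSet({-39/4, -4}, Interval(1/6, 1/2)), ProductSet(Interval(-39/4, -4), {1/6, 1/2}))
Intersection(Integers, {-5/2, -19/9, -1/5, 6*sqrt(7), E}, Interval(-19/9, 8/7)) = EmptySet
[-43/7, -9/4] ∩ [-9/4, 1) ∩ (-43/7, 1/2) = {-9/4}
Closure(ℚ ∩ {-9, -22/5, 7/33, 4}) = {-9, -22/5, 7/33, 4}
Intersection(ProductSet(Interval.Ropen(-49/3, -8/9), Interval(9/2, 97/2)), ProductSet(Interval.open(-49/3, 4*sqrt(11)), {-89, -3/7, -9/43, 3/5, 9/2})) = ProductSet(Interval.open(-49/3, -8/9), {9/2})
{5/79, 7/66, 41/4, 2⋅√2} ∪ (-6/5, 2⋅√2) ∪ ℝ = (-∞, ∞)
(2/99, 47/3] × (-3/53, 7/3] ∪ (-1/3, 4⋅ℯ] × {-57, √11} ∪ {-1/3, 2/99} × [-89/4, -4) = ({-1/3, 2/99} × [-89/4, -4)) ∪ ((2/99, 47/3] × (-3/53, 7/3]) ∪ ((-1/3, 4⋅ℯ] × {-57, √11})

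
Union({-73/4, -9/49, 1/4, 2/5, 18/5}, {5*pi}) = {-73/4, -9/49, 1/4, 2/5, 18/5, 5*pi}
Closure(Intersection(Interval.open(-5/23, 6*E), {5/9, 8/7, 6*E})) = {5/9, 8/7}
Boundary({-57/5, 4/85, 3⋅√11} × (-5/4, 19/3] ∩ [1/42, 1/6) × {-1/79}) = {4/85} × {-1/79}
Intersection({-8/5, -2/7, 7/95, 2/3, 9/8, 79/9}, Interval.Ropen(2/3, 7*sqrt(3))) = {2/3, 9/8, 79/9}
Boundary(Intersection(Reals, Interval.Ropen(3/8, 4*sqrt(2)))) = {3/8, 4*sqrt(2)}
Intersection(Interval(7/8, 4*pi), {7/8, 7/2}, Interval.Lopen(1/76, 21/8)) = {7/8}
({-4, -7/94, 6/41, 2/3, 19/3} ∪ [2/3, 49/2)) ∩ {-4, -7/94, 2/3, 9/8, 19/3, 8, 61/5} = {-4, -7/94, 2/3, 9/8, 19/3, 8, 61/5}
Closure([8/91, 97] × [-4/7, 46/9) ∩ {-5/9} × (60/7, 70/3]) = ∅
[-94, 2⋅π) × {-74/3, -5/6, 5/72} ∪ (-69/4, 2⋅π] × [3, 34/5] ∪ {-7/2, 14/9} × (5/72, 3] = ({-7/2, 14/9} × (5/72, 3]) ∪ ([-94, 2⋅π) × {-74/3, -5/6, 5/72}) ∪ ((-69/4, 2⋅π] × [3, 34/5])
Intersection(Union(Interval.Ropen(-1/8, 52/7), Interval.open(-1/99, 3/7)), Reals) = Interval.Ropen(-1/8, 52/7)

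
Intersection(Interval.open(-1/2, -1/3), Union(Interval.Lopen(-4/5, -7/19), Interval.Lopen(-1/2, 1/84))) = Interval.open(-1/2, -1/3)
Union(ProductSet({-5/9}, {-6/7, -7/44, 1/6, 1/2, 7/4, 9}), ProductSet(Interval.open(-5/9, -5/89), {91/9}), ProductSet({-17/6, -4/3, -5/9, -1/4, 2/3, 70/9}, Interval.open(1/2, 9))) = Union(ProductSet({-5/9}, {-6/7, -7/44, 1/6, 1/2, 7/4, 9}), ProductSet({-17/6, -4/3, -5/9, -1/4, 2/3, 70/9}, Interval.open(1/2, 9)), ProductSet(Interval.open(-5/9, -5/89), {91/9}))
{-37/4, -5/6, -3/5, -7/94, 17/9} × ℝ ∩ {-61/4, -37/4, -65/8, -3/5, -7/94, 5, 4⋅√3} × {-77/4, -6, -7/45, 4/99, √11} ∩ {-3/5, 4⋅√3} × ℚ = {-3/5} × {-77/4, -6, -7/45, 4/99}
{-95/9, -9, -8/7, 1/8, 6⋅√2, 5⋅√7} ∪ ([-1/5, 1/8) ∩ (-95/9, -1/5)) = {-95/9, -9, -8/7, 1/8, 6⋅√2, 5⋅√7}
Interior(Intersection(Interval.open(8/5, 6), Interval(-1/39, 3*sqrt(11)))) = Interval.open(8/5, 6)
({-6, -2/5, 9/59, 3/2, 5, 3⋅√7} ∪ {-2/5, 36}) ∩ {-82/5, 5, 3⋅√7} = {5, 3⋅√7}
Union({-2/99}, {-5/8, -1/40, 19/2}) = {-5/8, -1/40, -2/99, 19/2}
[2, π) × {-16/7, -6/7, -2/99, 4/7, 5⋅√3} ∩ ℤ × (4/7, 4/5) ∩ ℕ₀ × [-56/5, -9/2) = ∅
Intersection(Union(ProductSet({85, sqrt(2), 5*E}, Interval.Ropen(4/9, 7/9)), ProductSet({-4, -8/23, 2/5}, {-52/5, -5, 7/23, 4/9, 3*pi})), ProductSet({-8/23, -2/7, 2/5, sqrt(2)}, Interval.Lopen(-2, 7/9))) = Union(ProductSet({sqrt(2)}, Interval.Ropen(4/9, 7/9)), ProductSet({-8/23, 2/5}, {7/23, 4/9}))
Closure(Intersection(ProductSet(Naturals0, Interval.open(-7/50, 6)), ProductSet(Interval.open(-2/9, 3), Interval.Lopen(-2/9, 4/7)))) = ProductSet(Range(0, 3, 1), Interval(-7/50, 4/7))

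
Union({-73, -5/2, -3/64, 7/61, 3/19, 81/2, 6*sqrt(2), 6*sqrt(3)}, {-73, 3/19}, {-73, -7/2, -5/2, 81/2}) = {-73, -7/2, -5/2, -3/64, 7/61, 3/19, 81/2, 6*sqrt(2), 6*sqrt(3)}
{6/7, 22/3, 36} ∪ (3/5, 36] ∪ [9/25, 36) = [9/25, 36]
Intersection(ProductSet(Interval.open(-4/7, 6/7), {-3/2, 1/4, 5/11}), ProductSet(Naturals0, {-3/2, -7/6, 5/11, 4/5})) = ProductSet(Range(0, 1, 1), {-3/2, 5/11})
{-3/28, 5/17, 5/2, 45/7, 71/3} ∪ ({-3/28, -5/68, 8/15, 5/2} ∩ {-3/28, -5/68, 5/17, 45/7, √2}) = {-3/28, -5/68, 5/17, 5/2, 45/7, 71/3}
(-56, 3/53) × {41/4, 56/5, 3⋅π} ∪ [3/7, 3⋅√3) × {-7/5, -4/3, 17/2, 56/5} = ((-56, 3/53) × {41/4, 56/5, 3⋅π}) ∪ ([3/7, 3⋅√3) × {-7/5, -4/3, 17/2, 56/5})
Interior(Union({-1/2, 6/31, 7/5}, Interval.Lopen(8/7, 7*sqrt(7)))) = Interval.open(8/7, 7*sqrt(7))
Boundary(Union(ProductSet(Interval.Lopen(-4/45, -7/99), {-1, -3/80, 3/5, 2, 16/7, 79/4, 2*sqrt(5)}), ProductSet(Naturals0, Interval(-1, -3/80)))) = Union(ProductSet(Interval(-4/45, -7/99), {-1, -3/80, 3/5, 2, 16/7, 79/4, 2*sqrt(5)}), ProductSet(Naturals0, Interval(-1, -3/80)))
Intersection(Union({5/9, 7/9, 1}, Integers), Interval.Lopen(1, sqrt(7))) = Range(2, 3, 1)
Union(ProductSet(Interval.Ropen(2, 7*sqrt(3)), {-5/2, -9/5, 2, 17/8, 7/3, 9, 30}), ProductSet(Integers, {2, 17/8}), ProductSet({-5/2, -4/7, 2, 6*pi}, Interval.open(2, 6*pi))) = Union(ProductSet({-5/2, -4/7, 2, 6*pi}, Interval.open(2, 6*pi)), ProductSet(Integers, {2, 17/8}), ProductSet(Interval.Ropen(2, 7*sqrt(3)), {-5/2, -9/5, 2, 17/8, 7/3, 9, 30}))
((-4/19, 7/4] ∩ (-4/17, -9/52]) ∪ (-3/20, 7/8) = (-4/19, -9/52] ∪ (-3/20, 7/8)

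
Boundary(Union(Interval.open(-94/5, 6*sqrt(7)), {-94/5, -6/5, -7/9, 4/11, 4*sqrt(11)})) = {-94/5, 6*sqrt(7)}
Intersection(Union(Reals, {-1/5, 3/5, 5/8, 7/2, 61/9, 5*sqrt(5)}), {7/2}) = {7/2}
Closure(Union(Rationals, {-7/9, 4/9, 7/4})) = Reals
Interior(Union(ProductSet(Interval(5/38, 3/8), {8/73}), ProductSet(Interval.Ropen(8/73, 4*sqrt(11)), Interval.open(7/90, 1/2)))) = ProductSet(Interval.open(8/73, 4*sqrt(11)), Interval.open(7/90, 1/2))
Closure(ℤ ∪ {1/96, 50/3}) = ℤ ∪ {1/96, 50/3}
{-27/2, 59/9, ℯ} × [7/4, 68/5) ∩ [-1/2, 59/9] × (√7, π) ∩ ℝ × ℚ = {59/9, ℯ} × (ℚ ∩ (√7, π))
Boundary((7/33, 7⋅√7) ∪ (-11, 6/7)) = {-11, 7⋅√7}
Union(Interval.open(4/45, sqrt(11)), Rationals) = Union(Interval.Ropen(4/45, sqrt(11)), Rationals)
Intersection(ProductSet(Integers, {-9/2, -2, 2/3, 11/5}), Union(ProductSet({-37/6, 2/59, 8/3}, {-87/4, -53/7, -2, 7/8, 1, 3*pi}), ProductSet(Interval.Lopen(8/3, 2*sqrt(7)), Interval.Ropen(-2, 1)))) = ProductSet(Range(3, 6, 1), {-2, 2/3})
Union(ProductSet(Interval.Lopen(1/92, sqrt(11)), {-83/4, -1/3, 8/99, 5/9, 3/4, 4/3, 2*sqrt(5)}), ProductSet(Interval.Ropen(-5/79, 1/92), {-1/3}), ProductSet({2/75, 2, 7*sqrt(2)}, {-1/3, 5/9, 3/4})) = Union(ProductSet({2/75, 2, 7*sqrt(2)}, {-1/3, 5/9, 3/4}), ProductSet(Interval.Ropen(-5/79, 1/92), {-1/3}), ProductSet(Interval.Lopen(1/92, sqrt(11)), {-83/4, -1/3, 8/99, 5/9, 3/4, 4/3, 2*sqrt(5)}))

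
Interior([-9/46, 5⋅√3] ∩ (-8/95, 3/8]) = (-8/95, 3/8)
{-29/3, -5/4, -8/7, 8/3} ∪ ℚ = ℚ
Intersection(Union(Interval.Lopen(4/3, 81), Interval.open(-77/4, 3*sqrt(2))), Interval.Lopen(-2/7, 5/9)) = Interval.Lopen(-2/7, 5/9)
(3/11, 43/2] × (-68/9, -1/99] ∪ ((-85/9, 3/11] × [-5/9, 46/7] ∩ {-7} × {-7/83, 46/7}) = ({-7} × {-7/83, 46/7}) ∪ ((3/11, 43/2] × (-68/9, -1/99])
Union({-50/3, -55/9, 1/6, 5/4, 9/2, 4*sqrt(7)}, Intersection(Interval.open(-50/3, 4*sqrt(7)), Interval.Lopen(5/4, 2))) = Union({-50/3, -55/9, 1/6, 9/2, 4*sqrt(7)}, Interval(5/4, 2))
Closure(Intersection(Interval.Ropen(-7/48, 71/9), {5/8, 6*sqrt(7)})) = {5/8}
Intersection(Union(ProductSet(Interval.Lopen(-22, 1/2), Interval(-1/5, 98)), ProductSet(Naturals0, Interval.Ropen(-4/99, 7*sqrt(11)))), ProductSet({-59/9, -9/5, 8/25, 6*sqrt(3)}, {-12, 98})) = ProductSet({-59/9, -9/5, 8/25}, {98})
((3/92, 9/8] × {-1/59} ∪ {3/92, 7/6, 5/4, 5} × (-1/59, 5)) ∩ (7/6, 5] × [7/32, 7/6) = {5/4, 5} × [7/32, 7/6)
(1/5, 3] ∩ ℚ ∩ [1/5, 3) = ℚ ∩ (1/5, 3)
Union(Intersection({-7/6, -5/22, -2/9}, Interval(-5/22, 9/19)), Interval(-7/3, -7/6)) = Union({-5/22, -2/9}, Interval(-7/3, -7/6))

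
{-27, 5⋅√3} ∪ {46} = {-27, 46, 5⋅√3}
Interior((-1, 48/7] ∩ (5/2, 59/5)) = (5/2, 48/7)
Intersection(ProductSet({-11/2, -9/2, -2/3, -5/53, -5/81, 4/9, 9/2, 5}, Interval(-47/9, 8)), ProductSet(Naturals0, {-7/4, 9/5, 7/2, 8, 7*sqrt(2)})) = ProductSet({5}, {-7/4, 9/5, 7/2, 8})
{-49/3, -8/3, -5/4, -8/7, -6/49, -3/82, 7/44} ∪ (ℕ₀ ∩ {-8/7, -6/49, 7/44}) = {-49/3, -8/3, -5/4, -8/7, -6/49, -3/82, 7/44}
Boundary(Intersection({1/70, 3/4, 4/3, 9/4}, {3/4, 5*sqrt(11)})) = {3/4}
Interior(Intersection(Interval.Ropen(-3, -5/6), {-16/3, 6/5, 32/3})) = EmptySet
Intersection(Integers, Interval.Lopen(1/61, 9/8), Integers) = Range(1, 2, 1)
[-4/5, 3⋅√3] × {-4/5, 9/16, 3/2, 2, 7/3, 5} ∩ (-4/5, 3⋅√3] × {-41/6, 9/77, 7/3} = (-4/5, 3⋅√3] × {7/3}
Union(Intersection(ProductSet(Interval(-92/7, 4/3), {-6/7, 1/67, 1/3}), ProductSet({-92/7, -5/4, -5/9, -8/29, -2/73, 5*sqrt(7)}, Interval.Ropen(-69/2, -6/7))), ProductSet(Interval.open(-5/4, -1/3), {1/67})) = ProductSet(Interval.open(-5/4, -1/3), {1/67})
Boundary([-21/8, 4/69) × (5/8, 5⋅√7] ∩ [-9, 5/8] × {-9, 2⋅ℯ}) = [-21/8, 4/69] × {2⋅ℯ}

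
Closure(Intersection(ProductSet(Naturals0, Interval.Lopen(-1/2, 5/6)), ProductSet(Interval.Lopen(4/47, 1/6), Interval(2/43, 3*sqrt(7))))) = EmptySet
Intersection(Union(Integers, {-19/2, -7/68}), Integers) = Integers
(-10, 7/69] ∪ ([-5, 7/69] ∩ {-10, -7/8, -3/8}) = (-10, 7/69]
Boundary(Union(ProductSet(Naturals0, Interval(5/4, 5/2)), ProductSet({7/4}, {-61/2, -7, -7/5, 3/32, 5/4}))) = Union(ProductSet({7/4}, {-61/2, -7, -7/5, 3/32, 5/4}), ProductSet(Naturals0, Interval(5/4, 5/2)))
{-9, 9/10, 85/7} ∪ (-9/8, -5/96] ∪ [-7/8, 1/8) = {-9, 9/10, 85/7} ∪ (-9/8, 1/8)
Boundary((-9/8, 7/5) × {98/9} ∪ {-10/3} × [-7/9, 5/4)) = ({-10/3} × [-7/9, 5/4]) ∪ ([-9/8, 7/5] × {98/9})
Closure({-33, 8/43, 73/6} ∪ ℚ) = ℝ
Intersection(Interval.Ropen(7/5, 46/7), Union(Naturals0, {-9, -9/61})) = Range(2, 7, 1)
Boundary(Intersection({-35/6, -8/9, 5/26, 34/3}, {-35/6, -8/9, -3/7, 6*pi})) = {-35/6, -8/9}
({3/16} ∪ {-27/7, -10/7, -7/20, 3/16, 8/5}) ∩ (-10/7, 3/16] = {-7/20, 3/16}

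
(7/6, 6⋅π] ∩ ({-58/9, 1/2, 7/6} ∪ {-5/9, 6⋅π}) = {6⋅π}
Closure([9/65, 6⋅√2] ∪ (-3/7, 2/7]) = [-3/7, 6⋅√2]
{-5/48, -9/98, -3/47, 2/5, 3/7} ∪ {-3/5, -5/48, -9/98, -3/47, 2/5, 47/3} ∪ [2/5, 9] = {-3/5, -5/48, -9/98, -3/47, 47/3} ∪ [2/5, 9]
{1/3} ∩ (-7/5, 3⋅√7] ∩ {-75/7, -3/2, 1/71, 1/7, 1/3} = {1/3}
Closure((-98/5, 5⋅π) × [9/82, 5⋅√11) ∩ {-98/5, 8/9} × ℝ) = {8/9} × [9/82, 5⋅√11]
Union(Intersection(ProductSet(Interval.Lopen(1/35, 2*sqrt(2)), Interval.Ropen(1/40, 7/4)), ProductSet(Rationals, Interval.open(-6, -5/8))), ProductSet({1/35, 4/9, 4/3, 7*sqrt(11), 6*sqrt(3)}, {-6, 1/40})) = ProductSet({1/35, 4/9, 4/3, 7*sqrt(11), 6*sqrt(3)}, {-6, 1/40})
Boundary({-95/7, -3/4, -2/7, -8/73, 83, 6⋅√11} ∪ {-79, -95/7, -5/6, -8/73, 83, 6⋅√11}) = {-79, -95/7, -5/6, -3/4, -2/7, -8/73, 83, 6⋅√11}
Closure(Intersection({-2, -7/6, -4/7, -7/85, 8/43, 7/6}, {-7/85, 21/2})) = {-7/85}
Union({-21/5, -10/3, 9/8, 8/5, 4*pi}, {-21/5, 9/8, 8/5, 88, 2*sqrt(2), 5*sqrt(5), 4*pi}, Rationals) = Union({2*sqrt(2), 5*sqrt(5), 4*pi}, Rationals)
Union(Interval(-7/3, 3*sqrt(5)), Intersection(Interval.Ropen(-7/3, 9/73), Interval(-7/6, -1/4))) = Interval(-7/3, 3*sqrt(5))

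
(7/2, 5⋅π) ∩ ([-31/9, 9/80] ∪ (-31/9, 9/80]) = ∅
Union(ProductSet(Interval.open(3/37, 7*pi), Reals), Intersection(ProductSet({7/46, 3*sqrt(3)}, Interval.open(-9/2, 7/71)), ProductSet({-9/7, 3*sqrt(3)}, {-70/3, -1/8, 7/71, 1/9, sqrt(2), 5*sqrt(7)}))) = ProductSet(Interval.open(3/37, 7*pi), Reals)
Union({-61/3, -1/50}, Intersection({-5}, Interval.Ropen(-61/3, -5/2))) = {-61/3, -5, -1/50}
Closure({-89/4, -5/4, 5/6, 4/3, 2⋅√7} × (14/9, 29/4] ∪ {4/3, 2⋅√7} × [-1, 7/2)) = ({4/3, 2⋅√7} × [-1, 7/2]) ∪ ({-89/4, -5/4, 5/6, 4/3, 2⋅√7} × [14/9, 29/4])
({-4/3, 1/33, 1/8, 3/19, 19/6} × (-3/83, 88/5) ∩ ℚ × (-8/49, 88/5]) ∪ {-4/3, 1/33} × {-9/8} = ({-4/3, 1/33} × {-9/8}) ∪ ({-4/3, 1/33, 1/8, 3/19, 19/6} × (-3/83, 88/5))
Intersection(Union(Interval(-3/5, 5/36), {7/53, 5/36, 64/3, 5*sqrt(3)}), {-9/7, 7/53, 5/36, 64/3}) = {7/53, 5/36, 64/3}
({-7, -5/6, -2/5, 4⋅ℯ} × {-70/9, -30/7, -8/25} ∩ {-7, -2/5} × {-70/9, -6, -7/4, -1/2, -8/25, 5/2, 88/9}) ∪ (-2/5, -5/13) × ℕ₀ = ({-7, -2/5} × {-70/9, -8/25}) ∪ ((-2/5, -5/13) × ℕ₀)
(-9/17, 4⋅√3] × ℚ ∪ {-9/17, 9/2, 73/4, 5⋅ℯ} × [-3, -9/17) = ((-9/17, 4⋅√3] × ℚ) ∪ ({-9/17, 9/2, 73/4, 5⋅ℯ} × [-3, -9/17))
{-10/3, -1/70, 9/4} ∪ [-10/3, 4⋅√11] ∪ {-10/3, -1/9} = [-10/3, 4⋅√11]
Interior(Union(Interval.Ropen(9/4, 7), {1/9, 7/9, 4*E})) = Interval.open(9/4, 7)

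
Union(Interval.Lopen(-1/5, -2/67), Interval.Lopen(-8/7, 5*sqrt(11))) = Interval.Lopen(-8/7, 5*sqrt(11))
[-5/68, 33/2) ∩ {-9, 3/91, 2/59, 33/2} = {3/91, 2/59}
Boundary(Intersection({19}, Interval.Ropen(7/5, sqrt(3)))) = EmptySet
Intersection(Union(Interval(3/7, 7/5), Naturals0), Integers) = Union(Naturals0, Range(1, 2, 1))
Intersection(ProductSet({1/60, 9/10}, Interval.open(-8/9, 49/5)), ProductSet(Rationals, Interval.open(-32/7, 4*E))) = ProductSet({1/60, 9/10}, Interval.open(-8/9, 49/5))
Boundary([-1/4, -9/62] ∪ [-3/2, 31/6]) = {-3/2, 31/6}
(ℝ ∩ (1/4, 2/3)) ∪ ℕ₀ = ℕ₀ ∪ (1/4, 2/3)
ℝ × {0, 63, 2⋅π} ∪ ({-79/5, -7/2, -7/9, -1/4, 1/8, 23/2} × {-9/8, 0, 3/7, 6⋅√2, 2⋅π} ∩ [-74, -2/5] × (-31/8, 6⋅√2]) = (ℝ × {0, 63, 2⋅π}) ∪ ({-79/5, -7/2, -7/9} × {-9/8, 0, 3/7, 6⋅√2, 2⋅π})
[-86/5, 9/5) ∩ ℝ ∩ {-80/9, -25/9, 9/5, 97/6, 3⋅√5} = {-80/9, -25/9}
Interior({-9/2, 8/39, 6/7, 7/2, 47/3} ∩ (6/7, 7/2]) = ∅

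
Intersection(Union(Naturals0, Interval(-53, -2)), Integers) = Union(Naturals0, Range(-53, -1, 1))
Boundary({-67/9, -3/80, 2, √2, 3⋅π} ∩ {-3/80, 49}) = {-3/80}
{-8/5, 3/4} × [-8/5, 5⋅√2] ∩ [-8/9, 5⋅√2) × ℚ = {3/4} × (ℚ ∩ [-8/5, 5⋅√2])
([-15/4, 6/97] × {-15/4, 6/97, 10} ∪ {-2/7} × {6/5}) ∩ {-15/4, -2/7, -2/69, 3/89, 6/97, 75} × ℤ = {-15/4, -2/7, -2/69, 3/89, 6/97} × {10}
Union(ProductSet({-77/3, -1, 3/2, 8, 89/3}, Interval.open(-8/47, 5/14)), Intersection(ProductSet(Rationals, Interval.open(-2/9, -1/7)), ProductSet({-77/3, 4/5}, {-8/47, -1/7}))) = Union(ProductSet({-77/3, 4/5}, {-8/47}), ProductSet({-77/3, -1, 3/2, 8, 89/3}, Interval.open(-8/47, 5/14)))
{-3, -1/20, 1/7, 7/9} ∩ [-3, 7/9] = {-3, -1/20, 1/7, 7/9}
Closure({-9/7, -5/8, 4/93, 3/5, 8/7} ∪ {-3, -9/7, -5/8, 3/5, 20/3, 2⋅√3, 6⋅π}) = {-3, -9/7, -5/8, 4/93, 3/5, 8/7, 20/3, 2⋅√3, 6⋅π}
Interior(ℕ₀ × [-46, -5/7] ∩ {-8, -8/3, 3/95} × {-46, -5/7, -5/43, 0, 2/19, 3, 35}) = ∅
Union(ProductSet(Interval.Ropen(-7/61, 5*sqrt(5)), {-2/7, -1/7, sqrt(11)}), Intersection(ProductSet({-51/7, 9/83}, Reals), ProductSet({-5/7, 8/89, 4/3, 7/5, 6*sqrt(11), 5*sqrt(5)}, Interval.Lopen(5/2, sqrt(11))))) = ProductSet(Interval.Ropen(-7/61, 5*sqrt(5)), {-2/7, -1/7, sqrt(11)})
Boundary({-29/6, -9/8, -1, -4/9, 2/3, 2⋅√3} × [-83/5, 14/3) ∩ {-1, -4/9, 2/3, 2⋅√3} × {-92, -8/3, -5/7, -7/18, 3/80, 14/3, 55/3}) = {-1, -4/9, 2/3, 2⋅√3} × {-8/3, -5/7, -7/18, 3/80}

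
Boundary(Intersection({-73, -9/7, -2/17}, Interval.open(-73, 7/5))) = {-9/7, -2/17}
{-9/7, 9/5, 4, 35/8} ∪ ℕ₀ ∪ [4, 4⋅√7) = {-9/7, 9/5} ∪ ℕ₀ ∪ [4, 4⋅√7)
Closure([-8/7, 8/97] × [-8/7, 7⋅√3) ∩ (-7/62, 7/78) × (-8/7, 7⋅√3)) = ({-7/62, 8/97} × [-8/7, 7⋅√3]) ∪ ([-7/62, 8/97] × {-8/7, 7⋅√3}) ∪ ((-7/62, 8/97] × (-8/7, 7⋅√3))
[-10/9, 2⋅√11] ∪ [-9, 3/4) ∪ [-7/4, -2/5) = [-9, 2⋅√11]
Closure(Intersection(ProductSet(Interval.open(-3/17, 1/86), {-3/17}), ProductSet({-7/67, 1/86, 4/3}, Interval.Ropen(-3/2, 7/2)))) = ProductSet({-7/67}, {-3/17})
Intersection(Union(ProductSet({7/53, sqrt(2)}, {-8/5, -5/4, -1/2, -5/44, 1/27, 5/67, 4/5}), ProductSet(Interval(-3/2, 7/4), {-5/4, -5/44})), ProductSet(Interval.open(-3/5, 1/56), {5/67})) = EmptySet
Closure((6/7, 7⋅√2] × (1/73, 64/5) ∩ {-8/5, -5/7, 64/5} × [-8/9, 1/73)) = ∅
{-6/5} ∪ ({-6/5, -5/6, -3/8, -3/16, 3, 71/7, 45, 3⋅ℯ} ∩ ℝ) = {-6/5, -5/6, -3/8, -3/16, 3, 71/7, 45, 3⋅ℯ}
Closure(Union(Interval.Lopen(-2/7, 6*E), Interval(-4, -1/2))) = Union(Interval(-4, -1/2), Interval(-2/7, 6*E))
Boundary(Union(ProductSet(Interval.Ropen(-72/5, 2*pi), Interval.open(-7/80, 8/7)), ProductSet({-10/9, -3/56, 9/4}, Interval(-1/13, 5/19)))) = Union(ProductSet({-72/5, 2*pi}, Interval(-7/80, 8/7)), ProductSet(Interval(-72/5, 2*pi), {-7/80, 8/7}))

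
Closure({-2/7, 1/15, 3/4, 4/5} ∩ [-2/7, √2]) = {-2/7, 1/15, 3/4, 4/5}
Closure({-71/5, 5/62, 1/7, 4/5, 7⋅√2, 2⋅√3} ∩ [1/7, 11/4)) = {1/7, 4/5}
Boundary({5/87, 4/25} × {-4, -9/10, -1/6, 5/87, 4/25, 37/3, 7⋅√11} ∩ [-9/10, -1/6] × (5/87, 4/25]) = ∅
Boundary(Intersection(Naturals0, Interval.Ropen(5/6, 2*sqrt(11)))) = Range(1, 7, 1)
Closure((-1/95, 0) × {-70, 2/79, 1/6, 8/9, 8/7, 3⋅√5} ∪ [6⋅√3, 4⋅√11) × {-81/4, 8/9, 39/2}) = ([-1/95, 0] × {-70, 2/79, 1/6, 8/9, 8/7, 3⋅√5}) ∪ ([6⋅√3, 4⋅√11] × {-81/4, 8/9, 39/2})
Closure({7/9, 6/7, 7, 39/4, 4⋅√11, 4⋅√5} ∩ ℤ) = {7}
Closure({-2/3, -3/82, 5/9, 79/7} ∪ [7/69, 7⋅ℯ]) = {-2/3, -3/82} ∪ [7/69, 7⋅ℯ]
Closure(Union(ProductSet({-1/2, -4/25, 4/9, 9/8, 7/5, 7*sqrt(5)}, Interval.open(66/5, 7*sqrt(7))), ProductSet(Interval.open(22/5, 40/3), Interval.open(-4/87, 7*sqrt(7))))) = Union(ProductSet({22/5, 40/3}, Interval(-4/87, 7*sqrt(7))), ProductSet({-1/2, -4/25, 4/9, 9/8, 7/5, 7*sqrt(5)}, Interval(66/5, 7*sqrt(7))), ProductSet(Interval(22/5, 40/3), {-4/87, 7*sqrt(7)}), ProductSet(Interval.open(22/5, 40/3), Interval.open(-4/87, 7*sqrt(7))))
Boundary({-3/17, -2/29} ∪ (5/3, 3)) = {-3/17, -2/29, 5/3, 3}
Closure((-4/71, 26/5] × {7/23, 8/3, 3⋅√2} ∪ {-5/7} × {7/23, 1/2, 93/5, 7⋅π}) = ({-5/7} × {7/23, 1/2, 93/5, 7⋅π}) ∪ ([-4/71, 26/5] × {7/23, 8/3, 3⋅√2})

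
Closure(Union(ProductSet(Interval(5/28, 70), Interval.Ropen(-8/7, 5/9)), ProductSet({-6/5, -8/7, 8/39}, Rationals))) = Union(ProductSet({-6/5, -8/7}, Reals), ProductSet({-6/5, -8/7, 8/39}, Union(Interval(-oo, -8/7), Interval(5/9, oo), Rationals)), ProductSet(Interval(5/28, 70), Interval(-8/7, 5/9)))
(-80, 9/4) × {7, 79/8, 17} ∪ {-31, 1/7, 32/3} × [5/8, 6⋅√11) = ((-80, 9/4) × {7, 79/8, 17}) ∪ ({-31, 1/7, 32/3} × [5/8, 6⋅√11))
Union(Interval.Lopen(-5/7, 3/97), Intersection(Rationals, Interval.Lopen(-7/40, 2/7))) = Union(Intersection(Interval.Lopen(-7/40, 2/7), Rationals), Interval.Lopen(-5/7, 3/97))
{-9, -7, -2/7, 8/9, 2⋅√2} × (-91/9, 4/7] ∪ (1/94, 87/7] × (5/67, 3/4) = ((1/94, 87/7] × (5/67, 3/4)) ∪ ({-9, -7, -2/7, 8/9, 2⋅√2} × (-91/9, 4/7])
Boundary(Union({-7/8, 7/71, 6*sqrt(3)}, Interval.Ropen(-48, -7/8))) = {-48, -7/8, 7/71, 6*sqrt(3)}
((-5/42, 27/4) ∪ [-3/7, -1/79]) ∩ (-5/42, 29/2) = (-5/42, 27/4)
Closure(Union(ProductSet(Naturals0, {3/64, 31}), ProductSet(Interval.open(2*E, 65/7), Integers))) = Union(ProductSet(Interval(2*E, 65/7), Integers), ProductSet(Naturals0, {3/64, 31}))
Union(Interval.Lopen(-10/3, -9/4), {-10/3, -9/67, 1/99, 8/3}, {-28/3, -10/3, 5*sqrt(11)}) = Union({-28/3, -9/67, 1/99, 8/3, 5*sqrt(11)}, Interval(-10/3, -9/4))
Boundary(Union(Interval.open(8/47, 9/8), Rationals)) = Union(Interval(-oo, 8/47), Interval(9/8, oo))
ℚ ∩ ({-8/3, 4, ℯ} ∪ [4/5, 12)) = {-8/3} ∪ (ℚ ∩ [4/5, 12))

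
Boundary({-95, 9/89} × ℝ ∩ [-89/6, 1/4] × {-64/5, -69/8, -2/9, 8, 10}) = {9/89} × {-64/5, -69/8, -2/9, 8, 10}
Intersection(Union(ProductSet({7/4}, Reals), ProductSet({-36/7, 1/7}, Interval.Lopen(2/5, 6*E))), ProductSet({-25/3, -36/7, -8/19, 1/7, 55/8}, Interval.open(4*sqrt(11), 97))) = ProductSet({-36/7, 1/7}, Interval.Lopen(4*sqrt(11), 6*E))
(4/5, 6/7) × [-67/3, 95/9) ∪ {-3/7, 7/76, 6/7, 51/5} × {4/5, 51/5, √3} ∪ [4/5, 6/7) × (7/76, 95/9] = ([4/5, 6/7) × (7/76, 95/9]) ∪ ((4/5, 6/7) × [-67/3, 95/9)) ∪ ({-3/7, 7/76, 6/7, 51/5} × {4/5, 51/5, √3})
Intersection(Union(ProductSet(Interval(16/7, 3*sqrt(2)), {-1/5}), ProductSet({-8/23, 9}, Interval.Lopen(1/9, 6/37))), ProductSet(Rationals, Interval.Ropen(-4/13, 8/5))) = Union(ProductSet({-8/23, 9}, Interval.Lopen(1/9, 6/37)), ProductSet(Intersection(Interval(16/7, 3*sqrt(2)), Rationals), {-1/5}))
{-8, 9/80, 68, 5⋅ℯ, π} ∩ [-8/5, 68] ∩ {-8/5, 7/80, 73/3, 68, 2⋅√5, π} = {68, π}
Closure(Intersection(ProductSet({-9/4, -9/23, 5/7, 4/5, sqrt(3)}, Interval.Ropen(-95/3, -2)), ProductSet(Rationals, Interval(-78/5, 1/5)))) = ProductSet({-9/4, -9/23, 5/7, 4/5}, Interval(-78/5, -2))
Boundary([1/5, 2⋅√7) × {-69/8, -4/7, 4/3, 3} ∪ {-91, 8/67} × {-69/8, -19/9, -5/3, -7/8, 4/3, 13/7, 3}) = ({-91, 8/67} × {-69/8, -19/9, -5/3, -7/8, 4/3, 13/7, 3}) ∪ ([1/5, 2⋅√7] × {-69/8, -4/7, 4/3, 3})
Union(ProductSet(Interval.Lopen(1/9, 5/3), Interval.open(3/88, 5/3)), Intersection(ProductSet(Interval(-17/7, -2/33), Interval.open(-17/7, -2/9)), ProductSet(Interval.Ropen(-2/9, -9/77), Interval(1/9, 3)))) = ProductSet(Interval.Lopen(1/9, 5/3), Interval.open(3/88, 5/3))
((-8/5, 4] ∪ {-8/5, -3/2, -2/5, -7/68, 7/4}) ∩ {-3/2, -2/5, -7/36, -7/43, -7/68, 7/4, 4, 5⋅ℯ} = {-3/2, -2/5, -7/36, -7/43, -7/68, 7/4, 4}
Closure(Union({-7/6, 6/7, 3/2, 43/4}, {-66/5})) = {-66/5, -7/6, 6/7, 3/2, 43/4}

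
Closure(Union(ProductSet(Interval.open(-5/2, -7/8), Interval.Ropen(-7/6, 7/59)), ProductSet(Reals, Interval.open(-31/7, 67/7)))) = ProductSet(Reals, Interval(-31/7, 67/7))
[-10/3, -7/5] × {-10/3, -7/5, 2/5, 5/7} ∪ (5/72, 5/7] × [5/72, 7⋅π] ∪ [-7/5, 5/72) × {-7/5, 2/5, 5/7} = ([-7/5, 5/72) × {-7/5, 2/5, 5/7}) ∪ ([-10/3, -7/5] × {-10/3, -7/5, 2/5, 5/7}) ∪ ((5/72, 5/7] × [5/72, 7⋅π])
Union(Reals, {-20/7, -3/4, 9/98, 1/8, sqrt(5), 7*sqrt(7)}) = Reals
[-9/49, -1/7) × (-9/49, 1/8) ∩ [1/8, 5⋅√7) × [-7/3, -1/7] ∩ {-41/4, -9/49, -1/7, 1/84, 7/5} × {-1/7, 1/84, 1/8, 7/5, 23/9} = ∅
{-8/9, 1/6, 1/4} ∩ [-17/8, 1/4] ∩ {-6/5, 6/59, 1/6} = {1/6}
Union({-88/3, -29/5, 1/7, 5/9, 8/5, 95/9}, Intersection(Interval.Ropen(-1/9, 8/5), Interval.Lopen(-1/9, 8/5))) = Union({-88/3, -29/5, 95/9}, Interval.Lopen(-1/9, 8/5))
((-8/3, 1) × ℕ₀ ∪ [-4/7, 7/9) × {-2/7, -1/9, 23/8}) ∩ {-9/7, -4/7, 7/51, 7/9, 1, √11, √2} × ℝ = ({-9/7, -4/7, 7/51, 7/9} × ℕ₀) ∪ ({-4/7, 7/51} × {-2/7, -1/9, 23/8})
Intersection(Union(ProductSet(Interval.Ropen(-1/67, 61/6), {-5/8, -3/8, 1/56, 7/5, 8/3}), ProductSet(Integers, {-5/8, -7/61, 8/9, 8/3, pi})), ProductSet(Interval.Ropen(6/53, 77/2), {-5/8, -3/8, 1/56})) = Union(ProductSet(Interval.Ropen(6/53, 61/6), {-5/8, -3/8, 1/56}), ProductSet(Range(1, 39, 1), {-5/8}))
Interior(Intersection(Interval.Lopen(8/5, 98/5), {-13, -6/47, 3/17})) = EmptySet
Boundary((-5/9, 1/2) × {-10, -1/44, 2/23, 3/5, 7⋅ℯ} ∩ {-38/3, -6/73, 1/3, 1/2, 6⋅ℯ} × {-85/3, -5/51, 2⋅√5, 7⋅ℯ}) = {-6/73, 1/3} × {7⋅ℯ}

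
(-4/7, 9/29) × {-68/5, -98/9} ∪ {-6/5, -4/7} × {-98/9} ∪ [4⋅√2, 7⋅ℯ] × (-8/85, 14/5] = ({-6/5, -4/7} × {-98/9}) ∪ ((-4/7, 9/29) × {-68/5, -98/9}) ∪ ([4⋅√2, 7⋅ℯ] × (-8/85, 14/5])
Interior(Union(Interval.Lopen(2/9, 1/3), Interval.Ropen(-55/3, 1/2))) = Interval.open(-55/3, 1/2)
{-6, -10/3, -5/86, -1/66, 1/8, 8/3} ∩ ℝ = {-6, -10/3, -5/86, -1/66, 1/8, 8/3}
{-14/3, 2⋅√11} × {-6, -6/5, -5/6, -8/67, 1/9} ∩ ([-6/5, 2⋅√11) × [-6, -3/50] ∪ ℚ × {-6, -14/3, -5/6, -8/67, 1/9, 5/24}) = {-14/3} × {-6, -5/6, -8/67, 1/9}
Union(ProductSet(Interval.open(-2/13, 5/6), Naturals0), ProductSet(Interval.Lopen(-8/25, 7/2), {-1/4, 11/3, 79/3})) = Union(ProductSet(Interval.Lopen(-8/25, 7/2), {-1/4, 11/3, 79/3}), ProductSet(Interval.open(-2/13, 5/6), Naturals0))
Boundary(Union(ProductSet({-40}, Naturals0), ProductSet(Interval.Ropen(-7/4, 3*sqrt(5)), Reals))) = Union(ProductSet({-40}, Naturals0), ProductSet({-7/4, 3*sqrt(5)}, Reals))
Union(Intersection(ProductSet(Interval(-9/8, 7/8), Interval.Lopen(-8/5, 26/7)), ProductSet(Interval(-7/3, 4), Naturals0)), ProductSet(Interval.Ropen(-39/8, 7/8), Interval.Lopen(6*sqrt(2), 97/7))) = Union(ProductSet(Interval.Ropen(-39/8, 7/8), Interval.Lopen(6*sqrt(2), 97/7)), ProductSet(Interval(-9/8, 7/8), Range(0, 4, 1)))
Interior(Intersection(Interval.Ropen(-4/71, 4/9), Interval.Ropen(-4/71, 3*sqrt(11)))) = Interval.open(-4/71, 4/9)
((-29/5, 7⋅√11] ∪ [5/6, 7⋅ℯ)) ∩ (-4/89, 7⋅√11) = (-4/89, 7⋅√11)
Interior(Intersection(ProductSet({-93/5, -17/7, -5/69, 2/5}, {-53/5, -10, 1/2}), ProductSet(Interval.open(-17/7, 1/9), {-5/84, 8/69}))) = EmptySet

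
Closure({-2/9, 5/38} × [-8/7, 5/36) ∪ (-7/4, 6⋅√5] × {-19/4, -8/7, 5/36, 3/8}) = ({-2/9, 5/38} × [-8/7, 5/36]) ∪ ([-7/4, 6⋅√5] × {-19/4, -8/7, 5/36, 3/8})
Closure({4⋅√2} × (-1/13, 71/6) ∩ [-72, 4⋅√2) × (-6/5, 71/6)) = ∅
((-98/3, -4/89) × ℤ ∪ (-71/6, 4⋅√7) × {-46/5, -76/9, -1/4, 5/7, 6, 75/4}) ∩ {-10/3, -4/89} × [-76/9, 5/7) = ({-10/3} × {-8, -7, …, 0}) ∪ ({-10/3, -4/89} × {-76/9, -1/4})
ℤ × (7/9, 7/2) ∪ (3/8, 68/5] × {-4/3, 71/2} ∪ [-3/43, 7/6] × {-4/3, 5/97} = (ℤ × (7/9, 7/2)) ∪ ([-3/43, 7/6] × {-4/3, 5/97}) ∪ ((3/8, 68/5] × {-4/3, 71/2})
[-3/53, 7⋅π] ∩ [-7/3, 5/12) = [-3/53, 5/12)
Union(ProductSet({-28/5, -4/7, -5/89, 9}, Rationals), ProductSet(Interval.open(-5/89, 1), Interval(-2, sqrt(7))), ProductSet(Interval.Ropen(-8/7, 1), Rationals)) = Union(ProductSet(Interval.open(-5/89, 1), Interval(-2, sqrt(7))), ProductSet(Union({-28/5, 9}, Interval.Ropen(-8/7, 1)), Rationals))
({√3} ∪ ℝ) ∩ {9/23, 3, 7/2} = {9/23, 3, 7/2}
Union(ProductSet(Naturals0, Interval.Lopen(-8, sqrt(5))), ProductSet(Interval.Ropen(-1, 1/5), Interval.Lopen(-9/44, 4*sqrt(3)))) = Union(ProductSet(Interval.Ropen(-1, 1/5), Interval.Lopen(-9/44, 4*sqrt(3))), ProductSet(Naturals0, Interval.Lopen(-8, sqrt(5))))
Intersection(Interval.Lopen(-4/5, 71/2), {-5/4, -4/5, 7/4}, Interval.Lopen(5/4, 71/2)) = {7/4}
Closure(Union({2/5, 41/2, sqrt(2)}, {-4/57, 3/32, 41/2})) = {-4/57, 3/32, 2/5, 41/2, sqrt(2)}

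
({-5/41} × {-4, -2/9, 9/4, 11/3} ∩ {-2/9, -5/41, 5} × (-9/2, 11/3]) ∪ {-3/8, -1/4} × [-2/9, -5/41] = ({-5/41} × {-4, -2/9, 9/4, 11/3}) ∪ ({-3/8, -1/4} × [-2/9, -5/41])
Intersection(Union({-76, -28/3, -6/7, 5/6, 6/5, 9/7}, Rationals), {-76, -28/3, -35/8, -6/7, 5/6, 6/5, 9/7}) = {-76, -28/3, -35/8, -6/7, 5/6, 6/5, 9/7}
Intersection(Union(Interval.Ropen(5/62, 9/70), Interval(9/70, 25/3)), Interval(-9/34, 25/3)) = Interval(5/62, 25/3)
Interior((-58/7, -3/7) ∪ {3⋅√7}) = (-58/7, -3/7)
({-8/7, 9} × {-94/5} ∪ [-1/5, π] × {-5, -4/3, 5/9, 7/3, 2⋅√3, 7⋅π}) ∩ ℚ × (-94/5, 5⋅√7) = (ℚ ∩ [-1/5, π]) × {-5, -4/3, 5/9, 7/3, 2⋅√3}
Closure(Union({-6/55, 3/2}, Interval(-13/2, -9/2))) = Union({-6/55, 3/2}, Interval(-13/2, -9/2))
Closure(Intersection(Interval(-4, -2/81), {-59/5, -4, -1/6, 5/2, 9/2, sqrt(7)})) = {-4, -1/6}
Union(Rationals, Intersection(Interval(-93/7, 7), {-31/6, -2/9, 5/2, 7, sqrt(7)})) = Union({sqrt(7)}, Rationals)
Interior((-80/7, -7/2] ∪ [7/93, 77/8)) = (-80/7, -7/2) ∪ (7/93, 77/8)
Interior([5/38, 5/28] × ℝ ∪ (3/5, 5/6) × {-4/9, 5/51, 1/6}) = (5/38, 5/28) × ℝ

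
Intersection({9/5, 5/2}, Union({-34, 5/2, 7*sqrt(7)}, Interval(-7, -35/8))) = {5/2}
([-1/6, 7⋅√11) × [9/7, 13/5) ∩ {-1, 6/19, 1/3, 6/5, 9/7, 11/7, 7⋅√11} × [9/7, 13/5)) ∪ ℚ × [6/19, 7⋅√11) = ℚ × [6/19, 7⋅√11)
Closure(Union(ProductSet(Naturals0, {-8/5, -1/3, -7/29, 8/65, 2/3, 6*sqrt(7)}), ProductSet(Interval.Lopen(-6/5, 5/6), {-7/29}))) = Union(ProductSet(Interval(-6/5, 5/6), {-7/29}), ProductSet(Naturals0, {-8/5, -1/3, -7/29, 8/65, 2/3, 6*sqrt(7)}))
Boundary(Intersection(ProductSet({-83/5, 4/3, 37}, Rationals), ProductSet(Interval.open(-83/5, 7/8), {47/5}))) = EmptySet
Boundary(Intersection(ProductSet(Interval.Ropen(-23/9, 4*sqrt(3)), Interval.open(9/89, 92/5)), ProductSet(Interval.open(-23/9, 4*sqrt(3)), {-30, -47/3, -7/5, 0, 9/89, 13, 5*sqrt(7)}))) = ProductSet(Interval(-23/9, 4*sqrt(3)), {13, 5*sqrt(7)})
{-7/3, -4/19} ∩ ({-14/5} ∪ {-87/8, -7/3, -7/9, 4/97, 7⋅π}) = {-7/3}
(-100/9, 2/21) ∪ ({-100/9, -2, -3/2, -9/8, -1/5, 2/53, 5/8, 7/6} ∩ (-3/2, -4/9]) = (-100/9, 2/21)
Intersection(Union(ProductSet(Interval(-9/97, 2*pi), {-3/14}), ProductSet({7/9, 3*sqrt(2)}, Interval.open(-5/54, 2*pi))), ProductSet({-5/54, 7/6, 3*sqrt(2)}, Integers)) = ProductSet({3*sqrt(2)}, Range(0, 7, 1))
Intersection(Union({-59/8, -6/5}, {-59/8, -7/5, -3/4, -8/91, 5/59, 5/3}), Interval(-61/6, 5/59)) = {-59/8, -7/5, -6/5, -3/4, -8/91, 5/59}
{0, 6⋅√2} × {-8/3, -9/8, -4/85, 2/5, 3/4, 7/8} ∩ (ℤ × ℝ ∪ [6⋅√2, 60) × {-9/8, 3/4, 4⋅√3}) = ({0} × {-8/3, -9/8, -4/85, 2/5, 3/4, 7/8}) ∪ ({6⋅√2} × {-9/8, 3/4})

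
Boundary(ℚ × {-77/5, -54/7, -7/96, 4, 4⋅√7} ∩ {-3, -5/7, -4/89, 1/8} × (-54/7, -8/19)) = ∅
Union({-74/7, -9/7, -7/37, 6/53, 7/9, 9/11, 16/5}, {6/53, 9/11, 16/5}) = {-74/7, -9/7, -7/37, 6/53, 7/9, 9/11, 16/5}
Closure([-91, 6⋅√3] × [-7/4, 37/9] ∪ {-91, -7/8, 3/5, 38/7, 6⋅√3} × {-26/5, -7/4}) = ({-91, -7/8, 3/5, 38/7, 6⋅√3} × {-26/5, -7/4}) ∪ ([-91, 6⋅√3] × [-7/4, 37/9])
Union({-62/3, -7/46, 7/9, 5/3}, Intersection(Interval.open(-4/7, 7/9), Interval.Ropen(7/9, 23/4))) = {-62/3, -7/46, 7/9, 5/3}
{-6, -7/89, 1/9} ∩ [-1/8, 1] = {-7/89, 1/9}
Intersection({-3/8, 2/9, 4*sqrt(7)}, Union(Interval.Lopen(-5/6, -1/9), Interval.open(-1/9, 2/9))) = {-3/8}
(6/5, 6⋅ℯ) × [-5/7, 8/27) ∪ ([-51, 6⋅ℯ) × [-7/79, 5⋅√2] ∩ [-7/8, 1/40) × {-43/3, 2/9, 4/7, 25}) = ([-7/8, 1/40) × {2/9, 4/7}) ∪ ((6/5, 6⋅ℯ) × [-5/7, 8/27))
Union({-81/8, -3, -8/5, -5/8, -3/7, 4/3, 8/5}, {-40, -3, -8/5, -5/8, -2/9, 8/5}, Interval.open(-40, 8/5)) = Interval(-40, 8/5)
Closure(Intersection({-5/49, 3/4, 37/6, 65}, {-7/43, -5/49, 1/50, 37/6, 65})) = {-5/49, 37/6, 65}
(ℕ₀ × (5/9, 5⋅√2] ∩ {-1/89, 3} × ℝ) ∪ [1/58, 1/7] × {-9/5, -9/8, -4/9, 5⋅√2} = ({3} × (5/9, 5⋅√2]) ∪ ([1/58, 1/7] × {-9/5, -9/8, -4/9, 5⋅√2})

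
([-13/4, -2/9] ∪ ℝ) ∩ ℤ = ℤ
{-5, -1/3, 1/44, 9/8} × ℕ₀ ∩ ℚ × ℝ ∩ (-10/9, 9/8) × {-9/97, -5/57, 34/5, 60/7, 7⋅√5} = ∅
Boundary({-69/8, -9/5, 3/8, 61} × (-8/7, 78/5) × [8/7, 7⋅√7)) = {-69/8, -9/5, 3/8, 61} × [-8/7, 78/5] × [8/7, 7⋅√7]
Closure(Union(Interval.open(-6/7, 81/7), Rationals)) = Union(Interval(-oo, oo), Rationals)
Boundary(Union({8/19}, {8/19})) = {8/19}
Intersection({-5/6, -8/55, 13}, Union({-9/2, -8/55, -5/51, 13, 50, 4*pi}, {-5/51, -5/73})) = {-8/55, 13}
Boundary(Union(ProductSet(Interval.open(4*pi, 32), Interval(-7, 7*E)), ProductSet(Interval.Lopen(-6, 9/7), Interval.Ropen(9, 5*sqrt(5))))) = Union(ProductSet({-6, 9/7}, Interval(9, 5*sqrt(5))), ProductSet({32, 4*pi}, Interval(-7, 7*E)), ProductSet(Interval(-6, 9/7), {9, 5*sqrt(5)}), ProductSet(Interval(4*pi, 32), {-7, 7*E}))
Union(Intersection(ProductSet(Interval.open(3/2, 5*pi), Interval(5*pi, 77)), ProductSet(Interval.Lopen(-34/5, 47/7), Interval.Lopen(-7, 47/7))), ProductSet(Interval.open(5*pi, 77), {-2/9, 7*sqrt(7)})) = ProductSet(Interval.open(5*pi, 77), {-2/9, 7*sqrt(7)})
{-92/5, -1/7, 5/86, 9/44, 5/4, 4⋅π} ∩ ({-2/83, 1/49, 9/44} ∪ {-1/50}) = {9/44}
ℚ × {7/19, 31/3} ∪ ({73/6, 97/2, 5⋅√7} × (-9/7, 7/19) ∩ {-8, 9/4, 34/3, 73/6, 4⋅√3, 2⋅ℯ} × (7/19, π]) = ℚ × {7/19, 31/3}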